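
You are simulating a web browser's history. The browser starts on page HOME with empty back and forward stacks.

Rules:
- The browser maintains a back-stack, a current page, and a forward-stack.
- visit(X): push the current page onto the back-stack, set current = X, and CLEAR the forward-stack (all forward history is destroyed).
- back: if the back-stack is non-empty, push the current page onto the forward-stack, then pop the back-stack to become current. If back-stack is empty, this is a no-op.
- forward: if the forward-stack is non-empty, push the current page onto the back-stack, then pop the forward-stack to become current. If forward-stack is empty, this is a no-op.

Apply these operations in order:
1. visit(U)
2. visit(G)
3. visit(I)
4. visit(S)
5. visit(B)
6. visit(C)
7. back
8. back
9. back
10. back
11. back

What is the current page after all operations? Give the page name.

Answer: U

Derivation:
After 1 (visit(U)): cur=U back=1 fwd=0
After 2 (visit(G)): cur=G back=2 fwd=0
After 3 (visit(I)): cur=I back=3 fwd=0
After 4 (visit(S)): cur=S back=4 fwd=0
After 5 (visit(B)): cur=B back=5 fwd=0
After 6 (visit(C)): cur=C back=6 fwd=0
After 7 (back): cur=B back=5 fwd=1
After 8 (back): cur=S back=4 fwd=2
After 9 (back): cur=I back=3 fwd=3
After 10 (back): cur=G back=2 fwd=4
After 11 (back): cur=U back=1 fwd=5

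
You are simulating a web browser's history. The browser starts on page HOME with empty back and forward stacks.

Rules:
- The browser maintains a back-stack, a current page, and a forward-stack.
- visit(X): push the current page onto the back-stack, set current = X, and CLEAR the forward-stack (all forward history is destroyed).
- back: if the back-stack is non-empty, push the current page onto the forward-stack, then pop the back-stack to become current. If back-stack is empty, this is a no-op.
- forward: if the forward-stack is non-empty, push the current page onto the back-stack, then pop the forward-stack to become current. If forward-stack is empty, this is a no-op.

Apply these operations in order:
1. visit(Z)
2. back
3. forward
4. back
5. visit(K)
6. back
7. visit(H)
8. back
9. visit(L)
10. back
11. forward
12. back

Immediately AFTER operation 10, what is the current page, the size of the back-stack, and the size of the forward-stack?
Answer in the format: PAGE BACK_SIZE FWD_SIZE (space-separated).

After 1 (visit(Z)): cur=Z back=1 fwd=0
After 2 (back): cur=HOME back=0 fwd=1
After 3 (forward): cur=Z back=1 fwd=0
After 4 (back): cur=HOME back=0 fwd=1
After 5 (visit(K)): cur=K back=1 fwd=0
After 6 (back): cur=HOME back=0 fwd=1
After 7 (visit(H)): cur=H back=1 fwd=0
After 8 (back): cur=HOME back=0 fwd=1
After 9 (visit(L)): cur=L back=1 fwd=0
After 10 (back): cur=HOME back=0 fwd=1

HOME 0 1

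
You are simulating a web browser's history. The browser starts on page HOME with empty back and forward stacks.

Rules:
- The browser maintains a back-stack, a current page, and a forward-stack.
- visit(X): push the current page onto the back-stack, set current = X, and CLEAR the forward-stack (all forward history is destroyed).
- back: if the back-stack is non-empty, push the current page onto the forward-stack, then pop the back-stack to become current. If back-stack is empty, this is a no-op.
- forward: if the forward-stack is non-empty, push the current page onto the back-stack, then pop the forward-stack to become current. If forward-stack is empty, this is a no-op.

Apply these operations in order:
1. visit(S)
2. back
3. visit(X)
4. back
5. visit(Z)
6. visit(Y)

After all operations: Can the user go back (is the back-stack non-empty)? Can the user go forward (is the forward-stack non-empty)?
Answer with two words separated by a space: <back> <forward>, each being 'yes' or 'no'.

After 1 (visit(S)): cur=S back=1 fwd=0
After 2 (back): cur=HOME back=0 fwd=1
After 3 (visit(X)): cur=X back=1 fwd=0
After 4 (back): cur=HOME back=0 fwd=1
After 5 (visit(Z)): cur=Z back=1 fwd=0
After 6 (visit(Y)): cur=Y back=2 fwd=0

Answer: yes no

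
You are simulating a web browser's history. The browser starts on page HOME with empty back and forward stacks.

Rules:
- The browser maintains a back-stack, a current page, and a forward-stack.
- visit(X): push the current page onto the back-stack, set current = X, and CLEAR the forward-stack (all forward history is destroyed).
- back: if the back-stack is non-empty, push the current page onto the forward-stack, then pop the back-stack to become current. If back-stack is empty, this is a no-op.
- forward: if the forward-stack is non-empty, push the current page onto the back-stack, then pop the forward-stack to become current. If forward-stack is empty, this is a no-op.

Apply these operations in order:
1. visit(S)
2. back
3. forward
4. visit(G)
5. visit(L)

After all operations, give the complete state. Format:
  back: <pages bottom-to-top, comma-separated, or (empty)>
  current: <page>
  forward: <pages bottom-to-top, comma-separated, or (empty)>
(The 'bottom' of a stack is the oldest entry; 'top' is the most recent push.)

Answer: back: HOME,S,G
current: L
forward: (empty)

Derivation:
After 1 (visit(S)): cur=S back=1 fwd=0
After 2 (back): cur=HOME back=0 fwd=1
After 3 (forward): cur=S back=1 fwd=0
After 4 (visit(G)): cur=G back=2 fwd=0
After 5 (visit(L)): cur=L back=3 fwd=0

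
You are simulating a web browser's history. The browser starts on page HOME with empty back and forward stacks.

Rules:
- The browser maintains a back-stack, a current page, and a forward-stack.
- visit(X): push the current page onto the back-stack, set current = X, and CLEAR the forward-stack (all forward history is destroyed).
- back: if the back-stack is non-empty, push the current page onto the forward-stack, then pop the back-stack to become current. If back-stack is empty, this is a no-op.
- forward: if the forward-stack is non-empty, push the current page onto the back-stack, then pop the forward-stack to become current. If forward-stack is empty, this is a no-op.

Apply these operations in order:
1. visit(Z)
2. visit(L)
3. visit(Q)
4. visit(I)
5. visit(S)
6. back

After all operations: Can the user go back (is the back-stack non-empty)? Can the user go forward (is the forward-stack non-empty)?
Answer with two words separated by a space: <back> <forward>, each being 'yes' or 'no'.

After 1 (visit(Z)): cur=Z back=1 fwd=0
After 2 (visit(L)): cur=L back=2 fwd=0
After 3 (visit(Q)): cur=Q back=3 fwd=0
After 4 (visit(I)): cur=I back=4 fwd=0
After 5 (visit(S)): cur=S back=5 fwd=0
After 6 (back): cur=I back=4 fwd=1

Answer: yes yes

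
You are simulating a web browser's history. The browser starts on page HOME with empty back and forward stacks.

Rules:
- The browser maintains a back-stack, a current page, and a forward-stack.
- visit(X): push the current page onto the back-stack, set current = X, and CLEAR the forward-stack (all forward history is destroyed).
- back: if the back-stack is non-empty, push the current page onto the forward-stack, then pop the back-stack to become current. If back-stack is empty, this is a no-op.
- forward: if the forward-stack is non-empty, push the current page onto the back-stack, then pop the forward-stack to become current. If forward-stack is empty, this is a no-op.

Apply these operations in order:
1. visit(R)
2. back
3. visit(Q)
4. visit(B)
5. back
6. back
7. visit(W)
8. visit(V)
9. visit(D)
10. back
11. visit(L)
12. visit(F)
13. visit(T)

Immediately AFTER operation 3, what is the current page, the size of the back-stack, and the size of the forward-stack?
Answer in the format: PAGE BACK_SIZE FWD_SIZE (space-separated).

After 1 (visit(R)): cur=R back=1 fwd=0
After 2 (back): cur=HOME back=0 fwd=1
After 3 (visit(Q)): cur=Q back=1 fwd=0

Q 1 0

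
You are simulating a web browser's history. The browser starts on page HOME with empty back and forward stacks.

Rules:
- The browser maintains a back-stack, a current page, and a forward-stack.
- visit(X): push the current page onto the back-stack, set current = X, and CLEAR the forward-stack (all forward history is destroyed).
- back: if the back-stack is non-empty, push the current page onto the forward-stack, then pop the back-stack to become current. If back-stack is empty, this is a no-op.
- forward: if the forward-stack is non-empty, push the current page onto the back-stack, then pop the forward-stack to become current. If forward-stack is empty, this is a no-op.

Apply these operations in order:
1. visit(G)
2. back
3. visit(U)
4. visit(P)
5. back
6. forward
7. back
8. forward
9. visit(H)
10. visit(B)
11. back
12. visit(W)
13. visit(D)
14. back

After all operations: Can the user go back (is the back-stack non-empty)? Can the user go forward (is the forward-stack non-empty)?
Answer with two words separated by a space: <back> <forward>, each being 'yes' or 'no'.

After 1 (visit(G)): cur=G back=1 fwd=0
After 2 (back): cur=HOME back=0 fwd=1
After 3 (visit(U)): cur=U back=1 fwd=0
After 4 (visit(P)): cur=P back=2 fwd=0
After 5 (back): cur=U back=1 fwd=1
After 6 (forward): cur=P back=2 fwd=0
After 7 (back): cur=U back=1 fwd=1
After 8 (forward): cur=P back=2 fwd=0
After 9 (visit(H)): cur=H back=3 fwd=0
After 10 (visit(B)): cur=B back=4 fwd=0
After 11 (back): cur=H back=3 fwd=1
After 12 (visit(W)): cur=W back=4 fwd=0
After 13 (visit(D)): cur=D back=5 fwd=0
After 14 (back): cur=W back=4 fwd=1

Answer: yes yes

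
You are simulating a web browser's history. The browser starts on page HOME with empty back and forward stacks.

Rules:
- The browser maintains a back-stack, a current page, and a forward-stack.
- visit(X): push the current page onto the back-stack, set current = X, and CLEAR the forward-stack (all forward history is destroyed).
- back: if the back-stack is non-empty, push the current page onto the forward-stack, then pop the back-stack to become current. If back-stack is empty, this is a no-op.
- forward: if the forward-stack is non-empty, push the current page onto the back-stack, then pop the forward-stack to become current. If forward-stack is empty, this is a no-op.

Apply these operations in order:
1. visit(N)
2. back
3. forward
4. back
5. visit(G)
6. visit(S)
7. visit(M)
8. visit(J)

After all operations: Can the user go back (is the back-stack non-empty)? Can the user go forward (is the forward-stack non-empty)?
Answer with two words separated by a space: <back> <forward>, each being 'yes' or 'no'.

After 1 (visit(N)): cur=N back=1 fwd=0
After 2 (back): cur=HOME back=0 fwd=1
After 3 (forward): cur=N back=1 fwd=0
After 4 (back): cur=HOME back=0 fwd=1
After 5 (visit(G)): cur=G back=1 fwd=0
After 6 (visit(S)): cur=S back=2 fwd=0
After 7 (visit(M)): cur=M back=3 fwd=0
After 8 (visit(J)): cur=J back=4 fwd=0

Answer: yes no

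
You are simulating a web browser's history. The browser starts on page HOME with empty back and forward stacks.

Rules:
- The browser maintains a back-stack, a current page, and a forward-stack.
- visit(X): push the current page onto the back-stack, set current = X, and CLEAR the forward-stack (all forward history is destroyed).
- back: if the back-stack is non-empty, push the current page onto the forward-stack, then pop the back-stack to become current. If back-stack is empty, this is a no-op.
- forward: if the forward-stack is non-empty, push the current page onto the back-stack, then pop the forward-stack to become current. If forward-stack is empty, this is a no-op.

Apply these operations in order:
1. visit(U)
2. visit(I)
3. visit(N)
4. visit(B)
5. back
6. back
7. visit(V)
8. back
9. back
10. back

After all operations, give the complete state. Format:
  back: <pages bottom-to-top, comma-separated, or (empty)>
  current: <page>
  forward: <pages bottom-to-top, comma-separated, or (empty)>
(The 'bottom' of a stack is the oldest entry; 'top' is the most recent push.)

Answer: back: (empty)
current: HOME
forward: V,I,U

Derivation:
After 1 (visit(U)): cur=U back=1 fwd=0
After 2 (visit(I)): cur=I back=2 fwd=0
After 3 (visit(N)): cur=N back=3 fwd=0
After 4 (visit(B)): cur=B back=4 fwd=0
After 5 (back): cur=N back=3 fwd=1
After 6 (back): cur=I back=2 fwd=2
After 7 (visit(V)): cur=V back=3 fwd=0
After 8 (back): cur=I back=2 fwd=1
After 9 (back): cur=U back=1 fwd=2
After 10 (back): cur=HOME back=0 fwd=3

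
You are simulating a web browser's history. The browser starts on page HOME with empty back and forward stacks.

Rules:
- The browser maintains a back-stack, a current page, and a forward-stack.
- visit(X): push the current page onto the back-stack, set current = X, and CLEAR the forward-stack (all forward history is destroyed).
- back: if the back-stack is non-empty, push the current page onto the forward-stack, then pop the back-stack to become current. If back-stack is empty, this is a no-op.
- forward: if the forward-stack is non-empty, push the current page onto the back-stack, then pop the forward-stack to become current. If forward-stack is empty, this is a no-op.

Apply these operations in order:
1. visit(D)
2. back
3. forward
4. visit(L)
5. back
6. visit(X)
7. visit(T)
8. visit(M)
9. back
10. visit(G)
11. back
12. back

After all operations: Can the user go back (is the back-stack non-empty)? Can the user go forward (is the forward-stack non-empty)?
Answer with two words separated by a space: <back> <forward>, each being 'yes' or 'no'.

After 1 (visit(D)): cur=D back=1 fwd=0
After 2 (back): cur=HOME back=0 fwd=1
After 3 (forward): cur=D back=1 fwd=0
After 4 (visit(L)): cur=L back=2 fwd=0
After 5 (back): cur=D back=1 fwd=1
After 6 (visit(X)): cur=X back=2 fwd=0
After 7 (visit(T)): cur=T back=3 fwd=0
After 8 (visit(M)): cur=M back=4 fwd=0
After 9 (back): cur=T back=3 fwd=1
After 10 (visit(G)): cur=G back=4 fwd=0
After 11 (back): cur=T back=3 fwd=1
After 12 (back): cur=X back=2 fwd=2

Answer: yes yes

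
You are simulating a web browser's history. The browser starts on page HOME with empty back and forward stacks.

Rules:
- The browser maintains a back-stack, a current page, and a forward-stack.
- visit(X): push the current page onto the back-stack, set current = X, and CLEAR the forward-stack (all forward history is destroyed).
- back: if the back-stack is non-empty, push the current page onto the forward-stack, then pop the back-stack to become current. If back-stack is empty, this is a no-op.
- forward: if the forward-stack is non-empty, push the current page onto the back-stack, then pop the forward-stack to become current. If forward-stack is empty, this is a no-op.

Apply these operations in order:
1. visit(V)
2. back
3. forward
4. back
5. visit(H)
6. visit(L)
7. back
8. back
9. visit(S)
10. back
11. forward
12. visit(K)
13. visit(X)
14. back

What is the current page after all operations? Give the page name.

Answer: K

Derivation:
After 1 (visit(V)): cur=V back=1 fwd=0
After 2 (back): cur=HOME back=0 fwd=1
After 3 (forward): cur=V back=1 fwd=0
After 4 (back): cur=HOME back=0 fwd=1
After 5 (visit(H)): cur=H back=1 fwd=0
After 6 (visit(L)): cur=L back=2 fwd=0
After 7 (back): cur=H back=1 fwd=1
After 8 (back): cur=HOME back=0 fwd=2
After 9 (visit(S)): cur=S back=1 fwd=0
After 10 (back): cur=HOME back=0 fwd=1
After 11 (forward): cur=S back=1 fwd=0
After 12 (visit(K)): cur=K back=2 fwd=0
After 13 (visit(X)): cur=X back=3 fwd=0
After 14 (back): cur=K back=2 fwd=1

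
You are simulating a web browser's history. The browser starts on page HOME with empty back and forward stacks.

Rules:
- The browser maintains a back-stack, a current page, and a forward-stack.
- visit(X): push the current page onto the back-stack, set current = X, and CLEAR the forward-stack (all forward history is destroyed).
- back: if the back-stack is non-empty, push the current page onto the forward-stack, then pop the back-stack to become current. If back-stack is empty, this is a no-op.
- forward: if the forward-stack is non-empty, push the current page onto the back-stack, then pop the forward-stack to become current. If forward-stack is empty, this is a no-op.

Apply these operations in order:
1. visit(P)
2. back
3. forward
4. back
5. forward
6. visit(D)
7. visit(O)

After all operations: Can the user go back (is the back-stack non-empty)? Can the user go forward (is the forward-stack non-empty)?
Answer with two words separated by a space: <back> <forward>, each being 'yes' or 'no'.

After 1 (visit(P)): cur=P back=1 fwd=0
After 2 (back): cur=HOME back=0 fwd=1
After 3 (forward): cur=P back=1 fwd=0
After 4 (back): cur=HOME back=0 fwd=1
After 5 (forward): cur=P back=1 fwd=0
After 6 (visit(D)): cur=D back=2 fwd=0
After 7 (visit(O)): cur=O back=3 fwd=0

Answer: yes no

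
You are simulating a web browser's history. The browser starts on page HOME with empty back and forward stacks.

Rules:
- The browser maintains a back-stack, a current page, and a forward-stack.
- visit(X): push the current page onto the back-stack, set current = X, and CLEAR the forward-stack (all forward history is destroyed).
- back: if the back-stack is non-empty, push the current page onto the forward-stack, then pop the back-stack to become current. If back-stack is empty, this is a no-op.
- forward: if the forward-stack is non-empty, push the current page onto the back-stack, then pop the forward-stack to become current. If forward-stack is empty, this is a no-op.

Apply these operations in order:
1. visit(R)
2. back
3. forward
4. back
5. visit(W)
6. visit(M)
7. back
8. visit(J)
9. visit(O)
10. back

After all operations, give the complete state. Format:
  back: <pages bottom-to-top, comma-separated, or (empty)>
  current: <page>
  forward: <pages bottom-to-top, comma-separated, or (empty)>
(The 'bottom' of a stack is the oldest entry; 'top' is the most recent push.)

Answer: back: HOME,W
current: J
forward: O

Derivation:
After 1 (visit(R)): cur=R back=1 fwd=0
After 2 (back): cur=HOME back=0 fwd=1
After 3 (forward): cur=R back=1 fwd=0
After 4 (back): cur=HOME back=0 fwd=1
After 5 (visit(W)): cur=W back=1 fwd=0
After 6 (visit(M)): cur=M back=2 fwd=0
After 7 (back): cur=W back=1 fwd=1
After 8 (visit(J)): cur=J back=2 fwd=0
After 9 (visit(O)): cur=O back=3 fwd=0
After 10 (back): cur=J back=2 fwd=1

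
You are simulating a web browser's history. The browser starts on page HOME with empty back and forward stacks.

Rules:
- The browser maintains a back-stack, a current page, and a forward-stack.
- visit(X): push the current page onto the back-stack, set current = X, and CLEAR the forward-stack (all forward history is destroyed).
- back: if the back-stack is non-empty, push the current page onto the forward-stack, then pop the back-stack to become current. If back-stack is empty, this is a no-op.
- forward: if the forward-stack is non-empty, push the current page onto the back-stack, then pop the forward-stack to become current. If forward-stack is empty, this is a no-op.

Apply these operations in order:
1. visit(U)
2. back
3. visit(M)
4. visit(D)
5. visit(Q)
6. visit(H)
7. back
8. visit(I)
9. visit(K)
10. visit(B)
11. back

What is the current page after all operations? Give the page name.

Answer: K

Derivation:
After 1 (visit(U)): cur=U back=1 fwd=0
After 2 (back): cur=HOME back=0 fwd=1
After 3 (visit(M)): cur=M back=1 fwd=0
After 4 (visit(D)): cur=D back=2 fwd=0
After 5 (visit(Q)): cur=Q back=3 fwd=0
After 6 (visit(H)): cur=H back=4 fwd=0
After 7 (back): cur=Q back=3 fwd=1
After 8 (visit(I)): cur=I back=4 fwd=0
After 9 (visit(K)): cur=K back=5 fwd=0
After 10 (visit(B)): cur=B back=6 fwd=0
After 11 (back): cur=K back=5 fwd=1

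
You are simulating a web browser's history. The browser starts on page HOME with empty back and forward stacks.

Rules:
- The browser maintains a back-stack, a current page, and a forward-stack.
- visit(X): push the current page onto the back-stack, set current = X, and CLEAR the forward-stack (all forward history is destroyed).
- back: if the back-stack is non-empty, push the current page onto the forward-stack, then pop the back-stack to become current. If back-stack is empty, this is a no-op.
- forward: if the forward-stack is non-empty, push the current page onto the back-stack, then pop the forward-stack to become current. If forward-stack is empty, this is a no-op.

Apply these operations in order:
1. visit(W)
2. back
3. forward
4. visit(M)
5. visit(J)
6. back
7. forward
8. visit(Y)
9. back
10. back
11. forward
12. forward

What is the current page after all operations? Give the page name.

After 1 (visit(W)): cur=W back=1 fwd=0
After 2 (back): cur=HOME back=0 fwd=1
After 3 (forward): cur=W back=1 fwd=0
After 4 (visit(M)): cur=M back=2 fwd=0
After 5 (visit(J)): cur=J back=3 fwd=0
After 6 (back): cur=M back=2 fwd=1
After 7 (forward): cur=J back=3 fwd=0
After 8 (visit(Y)): cur=Y back=4 fwd=0
After 9 (back): cur=J back=3 fwd=1
After 10 (back): cur=M back=2 fwd=2
After 11 (forward): cur=J back=3 fwd=1
After 12 (forward): cur=Y back=4 fwd=0

Answer: Y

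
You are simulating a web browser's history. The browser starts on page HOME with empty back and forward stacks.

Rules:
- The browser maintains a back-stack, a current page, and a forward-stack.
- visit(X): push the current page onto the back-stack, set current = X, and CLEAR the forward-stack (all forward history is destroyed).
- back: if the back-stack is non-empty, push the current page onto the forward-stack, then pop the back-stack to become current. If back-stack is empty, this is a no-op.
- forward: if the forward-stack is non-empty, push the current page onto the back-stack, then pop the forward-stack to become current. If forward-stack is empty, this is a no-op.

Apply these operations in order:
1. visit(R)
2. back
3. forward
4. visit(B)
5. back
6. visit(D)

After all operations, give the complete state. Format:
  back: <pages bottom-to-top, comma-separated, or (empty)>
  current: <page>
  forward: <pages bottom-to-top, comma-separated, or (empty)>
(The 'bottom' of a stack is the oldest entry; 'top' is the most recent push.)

After 1 (visit(R)): cur=R back=1 fwd=0
After 2 (back): cur=HOME back=0 fwd=1
After 3 (forward): cur=R back=1 fwd=0
After 4 (visit(B)): cur=B back=2 fwd=0
After 5 (back): cur=R back=1 fwd=1
After 6 (visit(D)): cur=D back=2 fwd=0

Answer: back: HOME,R
current: D
forward: (empty)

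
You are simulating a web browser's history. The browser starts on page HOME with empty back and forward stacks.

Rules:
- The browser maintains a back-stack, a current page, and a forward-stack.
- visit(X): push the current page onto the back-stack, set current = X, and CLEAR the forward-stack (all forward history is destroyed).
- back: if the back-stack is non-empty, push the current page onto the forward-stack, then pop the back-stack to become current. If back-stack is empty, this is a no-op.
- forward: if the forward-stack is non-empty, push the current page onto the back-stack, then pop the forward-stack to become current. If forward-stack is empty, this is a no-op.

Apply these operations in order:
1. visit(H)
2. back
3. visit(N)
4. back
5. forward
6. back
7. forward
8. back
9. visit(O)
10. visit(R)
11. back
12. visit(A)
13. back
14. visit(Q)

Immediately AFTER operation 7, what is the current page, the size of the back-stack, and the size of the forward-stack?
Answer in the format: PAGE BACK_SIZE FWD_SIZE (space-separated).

After 1 (visit(H)): cur=H back=1 fwd=0
After 2 (back): cur=HOME back=0 fwd=1
After 3 (visit(N)): cur=N back=1 fwd=0
After 4 (back): cur=HOME back=0 fwd=1
After 5 (forward): cur=N back=1 fwd=0
After 6 (back): cur=HOME back=0 fwd=1
After 7 (forward): cur=N back=1 fwd=0

N 1 0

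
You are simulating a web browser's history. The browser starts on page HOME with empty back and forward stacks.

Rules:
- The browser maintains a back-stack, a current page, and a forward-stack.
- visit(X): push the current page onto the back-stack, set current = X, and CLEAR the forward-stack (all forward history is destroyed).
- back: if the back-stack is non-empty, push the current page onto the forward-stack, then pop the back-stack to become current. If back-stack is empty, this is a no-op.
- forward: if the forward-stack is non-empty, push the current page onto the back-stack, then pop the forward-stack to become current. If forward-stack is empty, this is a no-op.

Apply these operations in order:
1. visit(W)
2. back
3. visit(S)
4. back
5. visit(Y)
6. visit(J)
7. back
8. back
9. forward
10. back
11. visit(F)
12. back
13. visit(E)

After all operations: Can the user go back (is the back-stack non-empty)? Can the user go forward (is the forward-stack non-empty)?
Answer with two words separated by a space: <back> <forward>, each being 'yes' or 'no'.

After 1 (visit(W)): cur=W back=1 fwd=0
After 2 (back): cur=HOME back=0 fwd=1
After 3 (visit(S)): cur=S back=1 fwd=0
After 4 (back): cur=HOME back=0 fwd=1
After 5 (visit(Y)): cur=Y back=1 fwd=0
After 6 (visit(J)): cur=J back=2 fwd=0
After 7 (back): cur=Y back=1 fwd=1
After 8 (back): cur=HOME back=0 fwd=2
After 9 (forward): cur=Y back=1 fwd=1
After 10 (back): cur=HOME back=0 fwd=2
After 11 (visit(F)): cur=F back=1 fwd=0
After 12 (back): cur=HOME back=0 fwd=1
After 13 (visit(E)): cur=E back=1 fwd=0

Answer: yes no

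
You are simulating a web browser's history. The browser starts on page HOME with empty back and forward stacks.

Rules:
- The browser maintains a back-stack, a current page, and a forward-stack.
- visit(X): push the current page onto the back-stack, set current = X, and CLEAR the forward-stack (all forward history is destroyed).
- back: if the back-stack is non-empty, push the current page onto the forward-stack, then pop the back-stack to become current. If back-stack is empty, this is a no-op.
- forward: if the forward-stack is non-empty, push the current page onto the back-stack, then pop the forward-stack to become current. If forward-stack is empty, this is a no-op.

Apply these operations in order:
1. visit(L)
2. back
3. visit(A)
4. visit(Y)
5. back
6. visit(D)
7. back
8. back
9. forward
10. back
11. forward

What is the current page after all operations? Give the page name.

After 1 (visit(L)): cur=L back=1 fwd=0
After 2 (back): cur=HOME back=0 fwd=1
After 3 (visit(A)): cur=A back=1 fwd=0
After 4 (visit(Y)): cur=Y back=2 fwd=0
After 5 (back): cur=A back=1 fwd=1
After 6 (visit(D)): cur=D back=2 fwd=0
After 7 (back): cur=A back=1 fwd=1
After 8 (back): cur=HOME back=0 fwd=2
After 9 (forward): cur=A back=1 fwd=1
After 10 (back): cur=HOME back=0 fwd=2
After 11 (forward): cur=A back=1 fwd=1

Answer: A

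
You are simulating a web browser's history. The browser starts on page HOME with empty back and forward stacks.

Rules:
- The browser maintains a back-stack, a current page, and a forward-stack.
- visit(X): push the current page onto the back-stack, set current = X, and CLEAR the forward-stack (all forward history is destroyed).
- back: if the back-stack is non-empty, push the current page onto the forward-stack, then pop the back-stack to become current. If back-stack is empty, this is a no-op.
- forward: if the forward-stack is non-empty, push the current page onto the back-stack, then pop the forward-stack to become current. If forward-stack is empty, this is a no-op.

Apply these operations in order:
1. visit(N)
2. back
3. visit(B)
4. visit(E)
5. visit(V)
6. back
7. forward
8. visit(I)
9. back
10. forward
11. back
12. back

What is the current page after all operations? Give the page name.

Answer: E

Derivation:
After 1 (visit(N)): cur=N back=1 fwd=0
After 2 (back): cur=HOME back=0 fwd=1
After 3 (visit(B)): cur=B back=1 fwd=0
After 4 (visit(E)): cur=E back=2 fwd=0
After 5 (visit(V)): cur=V back=3 fwd=0
After 6 (back): cur=E back=2 fwd=1
After 7 (forward): cur=V back=3 fwd=0
After 8 (visit(I)): cur=I back=4 fwd=0
After 9 (back): cur=V back=3 fwd=1
After 10 (forward): cur=I back=4 fwd=0
After 11 (back): cur=V back=3 fwd=1
After 12 (back): cur=E back=2 fwd=2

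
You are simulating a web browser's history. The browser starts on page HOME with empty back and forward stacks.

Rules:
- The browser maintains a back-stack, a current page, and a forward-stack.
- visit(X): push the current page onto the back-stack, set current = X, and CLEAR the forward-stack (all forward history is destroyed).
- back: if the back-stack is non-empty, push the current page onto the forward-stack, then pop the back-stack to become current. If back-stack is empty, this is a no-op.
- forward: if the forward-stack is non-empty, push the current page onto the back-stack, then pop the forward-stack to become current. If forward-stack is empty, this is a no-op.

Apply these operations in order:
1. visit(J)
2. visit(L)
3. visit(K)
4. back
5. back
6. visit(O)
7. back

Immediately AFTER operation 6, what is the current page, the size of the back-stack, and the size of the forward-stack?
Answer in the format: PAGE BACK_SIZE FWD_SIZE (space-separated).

After 1 (visit(J)): cur=J back=1 fwd=0
After 2 (visit(L)): cur=L back=2 fwd=0
After 3 (visit(K)): cur=K back=3 fwd=0
After 4 (back): cur=L back=2 fwd=1
After 5 (back): cur=J back=1 fwd=2
After 6 (visit(O)): cur=O back=2 fwd=0

O 2 0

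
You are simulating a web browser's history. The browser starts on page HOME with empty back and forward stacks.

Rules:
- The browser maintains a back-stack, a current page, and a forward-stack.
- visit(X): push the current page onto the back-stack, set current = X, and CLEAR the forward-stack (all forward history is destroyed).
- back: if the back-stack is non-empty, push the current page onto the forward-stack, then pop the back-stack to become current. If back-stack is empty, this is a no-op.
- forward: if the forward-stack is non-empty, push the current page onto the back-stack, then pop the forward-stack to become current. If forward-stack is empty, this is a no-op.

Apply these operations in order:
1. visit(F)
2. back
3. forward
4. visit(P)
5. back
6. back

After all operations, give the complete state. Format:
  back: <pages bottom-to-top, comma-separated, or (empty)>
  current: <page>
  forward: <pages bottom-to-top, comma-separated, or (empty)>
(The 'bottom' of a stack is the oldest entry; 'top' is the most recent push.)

Answer: back: (empty)
current: HOME
forward: P,F

Derivation:
After 1 (visit(F)): cur=F back=1 fwd=0
After 2 (back): cur=HOME back=0 fwd=1
After 3 (forward): cur=F back=1 fwd=0
After 4 (visit(P)): cur=P back=2 fwd=0
After 5 (back): cur=F back=1 fwd=1
After 6 (back): cur=HOME back=0 fwd=2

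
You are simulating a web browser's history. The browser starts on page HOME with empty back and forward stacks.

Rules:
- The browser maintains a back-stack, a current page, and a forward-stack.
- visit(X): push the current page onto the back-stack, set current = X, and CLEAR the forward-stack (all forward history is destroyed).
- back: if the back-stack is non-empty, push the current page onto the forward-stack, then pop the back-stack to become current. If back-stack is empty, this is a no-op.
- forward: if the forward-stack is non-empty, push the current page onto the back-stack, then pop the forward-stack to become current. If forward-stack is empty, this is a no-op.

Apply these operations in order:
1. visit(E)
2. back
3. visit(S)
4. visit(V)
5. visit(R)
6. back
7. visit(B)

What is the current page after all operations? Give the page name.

After 1 (visit(E)): cur=E back=1 fwd=0
After 2 (back): cur=HOME back=0 fwd=1
After 3 (visit(S)): cur=S back=1 fwd=0
After 4 (visit(V)): cur=V back=2 fwd=0
After 5 (visit(R)): cur=R back=3 fwd=0
After 6 (back): cur=V back=2 fwd=1
After 7 (visit(B)): cur=B back=3 fwd=0

Answer: B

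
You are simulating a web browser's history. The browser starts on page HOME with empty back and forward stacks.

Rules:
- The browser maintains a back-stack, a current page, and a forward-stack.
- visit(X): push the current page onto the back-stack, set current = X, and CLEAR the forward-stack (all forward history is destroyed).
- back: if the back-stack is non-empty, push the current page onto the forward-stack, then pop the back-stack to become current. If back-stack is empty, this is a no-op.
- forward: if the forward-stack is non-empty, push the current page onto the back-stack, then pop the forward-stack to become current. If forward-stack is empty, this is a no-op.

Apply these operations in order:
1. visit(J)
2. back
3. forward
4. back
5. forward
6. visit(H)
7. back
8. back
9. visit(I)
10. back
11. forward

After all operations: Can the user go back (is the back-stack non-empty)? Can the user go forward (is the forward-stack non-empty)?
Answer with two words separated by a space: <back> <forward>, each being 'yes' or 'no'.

After 1 (visit(J)): cur=J back=1 fwd=0
After 2 (back): cur=HOME back=0 fwd=1
After 3 (forward): cur=J back=1 fwd=0
After 4 (back): cur=HOME back=0 fwd=1
After 5 (forward): cur=J back=1 fwd=0
After 6 (visit(H)): cur=H back=2 fwd=0
After 7 (back): cur=J back=1 fwd=1
After 8 (back): cur=HOME back=0 fwd=2
After 9 (visit(I)): cur=I back=1 fwd=0
After 10 (back): cur=HOME back=0 fwd=1
After 11 (forward): cur=I back=1 fwd=0

Answer: yes no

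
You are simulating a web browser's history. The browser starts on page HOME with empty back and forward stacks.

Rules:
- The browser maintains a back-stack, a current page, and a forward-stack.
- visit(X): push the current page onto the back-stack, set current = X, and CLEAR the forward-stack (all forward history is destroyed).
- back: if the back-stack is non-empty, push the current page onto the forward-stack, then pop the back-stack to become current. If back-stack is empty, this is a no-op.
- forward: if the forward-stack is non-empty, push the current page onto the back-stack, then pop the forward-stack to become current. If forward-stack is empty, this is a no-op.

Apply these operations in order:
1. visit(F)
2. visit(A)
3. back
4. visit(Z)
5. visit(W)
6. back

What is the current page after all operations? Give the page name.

Answer: Z

Derivation:
After 1 (visit(F)): cur=F back=1 fwd=0
After 2 (visit(A)): cur=A back=2 fwd=0
After 3 (back): cur=F back=1 fwd=1
After 4 (visit(Z)): cur=Z back=2 fwd=0
After 5 (visit(W)): cur=W back=3 fwd=0
After 6 (back): cur=Z back=2 fwd=1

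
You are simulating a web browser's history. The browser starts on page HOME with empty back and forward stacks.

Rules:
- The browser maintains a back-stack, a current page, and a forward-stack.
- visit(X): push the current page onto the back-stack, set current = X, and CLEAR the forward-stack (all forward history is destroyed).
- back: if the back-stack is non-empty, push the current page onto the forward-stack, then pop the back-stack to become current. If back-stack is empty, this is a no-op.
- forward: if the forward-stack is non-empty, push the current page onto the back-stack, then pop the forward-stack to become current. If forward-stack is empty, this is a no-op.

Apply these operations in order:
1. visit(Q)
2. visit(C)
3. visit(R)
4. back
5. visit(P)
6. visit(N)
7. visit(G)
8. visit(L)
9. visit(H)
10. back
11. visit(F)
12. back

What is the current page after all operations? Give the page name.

Answer: L

Derivation:
After 1 (visit(Q)): cur=Q back=1 fwd=0
After 2 (visit(C)): cur=C back=2 fwd=0
After 3 (visit(R)): cur=R back=3 fwd=0
After 4 (back): cur=C back=2 fwd=1
After 5 (visit(P)): cur=P back=3 fwd=0
After 6 (visit(N)): cur=N back=4 fwd=0
After 7 (visit(G)): cur=G back=5 fwd=0
After 8 (visit(L)): cur=L back=6 fwd=0
After 9 (visit(H)): cur=H back=7 fwd=0
After 10 (back): cur=L back=6 fwd=1
After 11 (visit(F)): cur=F back=7 fwd=0
After 12 (back): cur=L back=6 fwd=1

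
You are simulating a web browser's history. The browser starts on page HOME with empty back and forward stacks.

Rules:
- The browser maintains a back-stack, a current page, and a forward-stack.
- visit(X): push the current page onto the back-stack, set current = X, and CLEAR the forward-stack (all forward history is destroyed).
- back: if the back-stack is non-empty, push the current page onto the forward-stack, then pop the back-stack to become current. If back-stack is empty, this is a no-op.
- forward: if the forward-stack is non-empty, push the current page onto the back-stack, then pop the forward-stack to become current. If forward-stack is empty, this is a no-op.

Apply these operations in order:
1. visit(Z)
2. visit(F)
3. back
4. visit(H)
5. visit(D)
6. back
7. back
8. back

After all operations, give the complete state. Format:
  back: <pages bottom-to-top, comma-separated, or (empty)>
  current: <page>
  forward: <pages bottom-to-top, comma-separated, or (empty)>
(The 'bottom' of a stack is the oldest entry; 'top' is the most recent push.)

Answer: back: (empty)
current: HOME
forward: D,H,Z

Derivation:
After 1 (visit(Z)): cur=Z back=1 fwd=0
After 2 (visit(F)): cur=F back=2 fwd=0
After 3 (back): cur=Z back=1 fwd=1
After 4 (visit(H)): cur=H back=2 fwd=0
After 5 (visit(D)): cur=D back=3 fwd=0
After 6 (back): cur=H back=2 fwd=1
After 7 (back): cur=Z back=1 fwd=2
After 8 (back): cur=HOME back=0 fwd=3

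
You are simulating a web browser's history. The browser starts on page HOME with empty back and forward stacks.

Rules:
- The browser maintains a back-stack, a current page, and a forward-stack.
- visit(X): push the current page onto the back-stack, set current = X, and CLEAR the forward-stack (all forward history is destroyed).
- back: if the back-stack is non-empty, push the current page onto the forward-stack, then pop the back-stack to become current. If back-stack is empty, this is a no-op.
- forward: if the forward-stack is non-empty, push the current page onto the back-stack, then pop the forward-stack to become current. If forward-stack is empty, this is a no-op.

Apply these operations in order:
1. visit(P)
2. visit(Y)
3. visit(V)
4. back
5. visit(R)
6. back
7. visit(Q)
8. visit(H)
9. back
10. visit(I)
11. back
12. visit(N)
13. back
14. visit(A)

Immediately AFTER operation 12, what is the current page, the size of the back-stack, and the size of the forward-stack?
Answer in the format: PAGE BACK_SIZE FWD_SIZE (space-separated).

After 1 (visit(P)): cur=P back=1 fwd=0
After 2 (visit(Y)): cur=Y back=2 fwd=0
After 3 (visit(V)): cur=V back=3 fwd=0
After 4 (back): cur=Y back=2 fwd=1
After 5 (visit(R)): cur=R back=3 fwd=0
After 6 (back): cur=Y back=2 fwd=1
After 7 (visit(Q)): cur=Q back=3 fwd=0
After 8 (visit(H)): cur=H back=4 fwd=0
After 9 (back): cur=Q back=3 fwd=1
After 10 (visit(I)): cur=I back=4 fwd=0
After 11 (back): cur=Q back=3 fwd=1
After 12 (visit(N)): cur=N back=4 fwd=0

N 4 0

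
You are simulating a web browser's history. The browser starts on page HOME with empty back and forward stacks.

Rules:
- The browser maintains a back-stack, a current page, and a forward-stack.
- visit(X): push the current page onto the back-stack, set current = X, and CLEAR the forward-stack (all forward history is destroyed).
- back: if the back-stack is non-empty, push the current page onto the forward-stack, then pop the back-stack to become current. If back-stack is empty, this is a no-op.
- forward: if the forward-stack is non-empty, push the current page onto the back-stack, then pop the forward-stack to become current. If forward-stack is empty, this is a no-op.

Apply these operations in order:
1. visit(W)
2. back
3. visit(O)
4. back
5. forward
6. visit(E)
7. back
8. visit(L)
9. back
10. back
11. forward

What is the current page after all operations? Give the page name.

After 1 (visit(W)): cur=W back=1 fwd=0
After 2 (back): cur=HOME back=0 fwd=1
After 3 (visit(O)): cur=O back=1 fwd=0
After 4 (back): cur=HOME back=0 fwd=1
After 5 (forward): cur=O back=1 fwd=0
After 6 (visit(E)): cur=E back=2 fwd=0
After 7 (back): cur=O back=1 fwd=1
After 8 (visit(L)): cur=L back=2 fwd=0
After 9 (back): cur=O back=1 fwd=1
After 10 (back): cur=HOME back=0 fwd=2
After 11 (forward): cur=O back=1 fwd=1

Answer: O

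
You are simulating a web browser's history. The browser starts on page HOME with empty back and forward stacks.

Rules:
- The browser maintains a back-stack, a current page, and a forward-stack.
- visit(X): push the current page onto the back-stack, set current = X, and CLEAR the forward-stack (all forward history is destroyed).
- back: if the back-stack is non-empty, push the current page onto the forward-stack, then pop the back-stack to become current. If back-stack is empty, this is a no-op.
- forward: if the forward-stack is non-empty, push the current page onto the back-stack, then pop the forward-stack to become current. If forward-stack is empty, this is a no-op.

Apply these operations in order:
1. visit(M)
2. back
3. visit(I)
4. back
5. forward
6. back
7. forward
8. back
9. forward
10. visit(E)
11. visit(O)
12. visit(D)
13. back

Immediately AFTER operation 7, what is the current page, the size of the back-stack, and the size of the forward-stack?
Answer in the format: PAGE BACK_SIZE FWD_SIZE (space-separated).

After 1 (visit(M)): cur=M back=1 fwd=0
After 2 (back): cur=HOME back=0 fwd=1
After 3 (visit(I)): cur=I back=1 fwd=0
After 4 (back): cur=HOME back=0 fwd=1
After 5 (forward): cur=I back=1 fwd=0
After 6 (back): cur=HOME back=0 fwd=1
After 7 (forward): cur=I back=1 fwd=0

I 1 0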